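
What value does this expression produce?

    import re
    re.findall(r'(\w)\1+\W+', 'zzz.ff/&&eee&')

['z', 'f', 'e']

`\1` is not a pattern — it's the concrete string captured by group 1, re-applied verbatim.
Matches: at [0:4] match 'zzz.', group 1 = 'z'; at [4:9] match 'ff/&&', group 1 = 'f'; at [9:13] match 'eee&', group 1 = 'e'.
`findall` collects group 1 from each match (3 total).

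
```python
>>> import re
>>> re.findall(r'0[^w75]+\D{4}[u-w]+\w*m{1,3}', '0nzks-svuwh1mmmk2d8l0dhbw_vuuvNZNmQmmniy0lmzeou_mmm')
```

['0nzks-svuwh1mmmk2d8l0dhbw_vuuvNZNmQmmniy0lmzeou_mmm']

Pattern: a literal '0', then one or more of any character except [w75], then exactly 4 of a non-digit; then one or more of a character in [u-w], then zero or more of a word character, then 1 to 3 of a literal 'm'.
Walking the string: at [0:51] → '0nzks-svuwh1mmmk2d8l0dhbw_vuuvNZNmQmmniy0lmzeou_mmm'.
No capturing groups, so `findall` returns the 1 full match string.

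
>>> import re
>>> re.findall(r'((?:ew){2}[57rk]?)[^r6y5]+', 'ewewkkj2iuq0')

This matches the literal 'ew' repeated 2 times, then optionally one of [57rk] (captured); then one or more of any character except [r6y5].
Walking the string: at [0:12] match 'ewewkkj2iuq0', group 1 = 'ewewk'.
Because there's exactly one group, `findall` drops the full match and keeps group 1 from the one hit.

['ewewk']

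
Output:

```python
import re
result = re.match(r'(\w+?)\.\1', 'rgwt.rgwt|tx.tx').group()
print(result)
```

rgwt.rgwt

A backreference is literal: `\1` must see the identical characters the first group matched.
`re.match` won't scan ahead — the pattern has to work from the very first character.
The match spans [0:9] → 'rgwt.rgwt'.
Captured: group 1 = 'rgwt'.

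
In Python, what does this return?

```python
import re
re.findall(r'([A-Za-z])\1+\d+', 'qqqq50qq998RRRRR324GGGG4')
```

The backreference `\1` re-matches whatever the first group consumed, character for character.
Walking the string: at [0:6] match 'qqqq50', group 1 = 'q'; at [6:11] match 'qq998', group 1 = 'q'; at [11:19] match 'RRRRR324', group 1 = 'R'; at [19:24] match 'GGGG4', group 1 = 'G'.
`findall` collects group 1 from each match (4 total).

['q', 'q', 'R', 'G']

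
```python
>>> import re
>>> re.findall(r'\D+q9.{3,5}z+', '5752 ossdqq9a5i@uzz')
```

This matches one or more of a non-digit, then the literal 'q9', then 3 to 5 of any character; then one or more of a literal 'z'.
Scanning left to right: at [4:19] → ' ossdqq9a5i@uzz'.
With no groups in the pattern, `findall` gives back each whole match — 1 here.

[' ossdqq9a5i@uzz']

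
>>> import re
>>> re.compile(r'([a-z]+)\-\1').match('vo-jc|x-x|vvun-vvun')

`re.match` only tries the pattern at the start of the string.
Here the string doesn't start with a match, so the call returns None.

None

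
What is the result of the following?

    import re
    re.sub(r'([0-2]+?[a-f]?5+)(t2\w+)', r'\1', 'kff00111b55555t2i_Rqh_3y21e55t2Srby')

'kff00111b55555'

Each match is replaced using the text its own group 1 captured.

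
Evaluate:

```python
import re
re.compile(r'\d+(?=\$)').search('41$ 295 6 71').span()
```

The lookaround is zero-width — it requires the adjacent text to match without consuming it, so the asserted text isn't part of the match.
The match spans [0:2] → '41'.

(0, 2)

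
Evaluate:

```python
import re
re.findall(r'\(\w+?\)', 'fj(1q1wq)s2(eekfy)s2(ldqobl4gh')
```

['(1q1wq)', '(eekfy)']

`findall` yields the raw match text (2 of them) because the pattern has no groups.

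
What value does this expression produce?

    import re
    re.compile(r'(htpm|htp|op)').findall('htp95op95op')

['htp', 'op', 'op']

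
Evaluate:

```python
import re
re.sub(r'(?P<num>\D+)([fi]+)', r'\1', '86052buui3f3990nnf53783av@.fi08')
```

'86052buu3f3990nn53783av@.f08'

This matches one or more of a non-digit (captured as 'num'); then one or more of one of [fi] (captured).
Matches: at [5:9] → 'buui'; at [15:18] → 'nnf'; at [23:29] → 'av@.fi'.
The replacement refers to a captured group, so each match is rewritten using its own captured text.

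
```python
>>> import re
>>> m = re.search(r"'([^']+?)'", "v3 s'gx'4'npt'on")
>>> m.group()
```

"'gx'"

Unlike `match`, `search` isn't anchored — it looks for the pattern anywhere in the string.
The match spans [4:8] → "'gx'".
Captured: group 1 = 'gx'.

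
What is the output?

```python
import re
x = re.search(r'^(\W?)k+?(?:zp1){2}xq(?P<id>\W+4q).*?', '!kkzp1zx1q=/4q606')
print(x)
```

Here nothing in the string fits, so the call returns None.

None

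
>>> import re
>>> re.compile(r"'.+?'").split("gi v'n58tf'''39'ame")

['gi v', '', 'ame']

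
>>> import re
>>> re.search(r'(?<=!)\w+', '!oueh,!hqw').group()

'oueh'

The lookaround is zero-width — it requires the adjacent text to match without consuming it, so the asserted text isn't part of the match.
The match spans [1:5] → 'oueh'.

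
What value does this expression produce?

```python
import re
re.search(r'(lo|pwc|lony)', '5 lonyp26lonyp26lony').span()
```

`|` is ordered: at each position the engine commits to the first alternative that works.
The match spans [2:4] → 'lo'.

(2, 4)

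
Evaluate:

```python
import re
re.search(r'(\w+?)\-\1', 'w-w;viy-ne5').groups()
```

('w',)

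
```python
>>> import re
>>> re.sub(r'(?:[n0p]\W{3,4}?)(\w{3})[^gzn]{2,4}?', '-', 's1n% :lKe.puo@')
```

's1-uo@'

A `+?`/`*?`/`{m,n}?` starts at its minimum and grows only as far as needed for what follows to match.
Every occurrence is swapped for '-'.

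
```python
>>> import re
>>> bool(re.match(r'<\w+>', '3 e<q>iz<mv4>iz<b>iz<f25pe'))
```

False

With `match`, the pattern is implicitly anchored at the beginning.
Here the pattern fails at index 0, so the call returns None, and `bool(None)` is False.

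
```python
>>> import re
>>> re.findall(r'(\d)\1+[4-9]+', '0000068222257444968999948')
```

['0', '2']

After group 1 captures some text, `\1` only succeeds where that same text appears again.
Matches: at [0:7] match '0000068', group 1 = '0'; at [7:25] match '222257444968999948', group 1 = '2'.
`findall` collects group 1 from each match (2 total).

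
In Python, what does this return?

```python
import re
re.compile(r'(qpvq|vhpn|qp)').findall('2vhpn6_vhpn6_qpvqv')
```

['vhpn', 'vhpn', 'qpvq']

Alternation isn't longest-match — the leftmost alternative that fits at this position is chosen.
Because there's exactly one group, `findall` drops the full match and keeps group 1 from each hit.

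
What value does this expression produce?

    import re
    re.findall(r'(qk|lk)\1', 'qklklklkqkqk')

['lk', 'qk']

The backreference `\1` re-matches whatever the first group consumed, character for character.
With a single group, `findall` returns only what that group captured — 2 items.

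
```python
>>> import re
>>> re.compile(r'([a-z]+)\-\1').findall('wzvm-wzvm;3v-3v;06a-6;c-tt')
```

['wzvm']

`\1` is not a pattern — it's the concrete string captured by group 1, re-applied verbatim.
Walking the string: at [0:9] match 'wzvm-wzvm', group 1 = 'wzvm'.
One capturing group, so `findall` returns just the captured substring from the one match — 1 in all.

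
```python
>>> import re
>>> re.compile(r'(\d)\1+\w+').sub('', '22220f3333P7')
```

`\1` is not a pattern — it's the concrete string captured by group 1, re-applied verbatim.
Matches: at [0:12] → '22220f3333P7'.
Each match is replaced by ''.

''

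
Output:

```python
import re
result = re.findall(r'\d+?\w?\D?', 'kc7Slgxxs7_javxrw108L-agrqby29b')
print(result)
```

Pattern: one or more of a digit (lazy), then optionally a word character; then optionally a non-digit.
Because the quantifier is non-greedy, it stops expanding at the earliest point where the rest of the pattern can succeed.
Walking the string: at [2:5] → '7Sl'; at [9:12] → '7_j'; at [17:19] → '10'; at [19:22] → '8L-'; at [28:31] → '29b'.
Since nothing is captured, `findall` lists the 5 matched substrings directly.

['7Sl', '7_j', '10', '8L-', '29b']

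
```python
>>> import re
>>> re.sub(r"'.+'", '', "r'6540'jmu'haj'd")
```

'rd'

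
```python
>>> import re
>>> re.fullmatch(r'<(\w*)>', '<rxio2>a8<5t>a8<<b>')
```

None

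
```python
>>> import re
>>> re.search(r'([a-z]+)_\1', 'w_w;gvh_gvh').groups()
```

('w',)

The match spans [0:3] → 'w_w'.
Captured: group 1 = 'w'.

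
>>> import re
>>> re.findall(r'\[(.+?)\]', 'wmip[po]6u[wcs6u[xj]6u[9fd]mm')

['po', 'wcs6u[xj', '9fd']

Matches: at [4:8] match '[po]', group 1 = 'po'; at [10:20] match '[wcs6u[xj]', group 1 = 'wcs6u[xj'; at [22:27] match '[9fd]', group 1 = '9fd'.
Because there's exactly one group, `findall` drops the full match and keeps group 1 from each hit.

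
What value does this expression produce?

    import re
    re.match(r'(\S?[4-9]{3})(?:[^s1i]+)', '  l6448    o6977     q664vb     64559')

None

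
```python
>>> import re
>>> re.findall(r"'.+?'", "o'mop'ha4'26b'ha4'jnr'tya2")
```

A non-greedy quantifier consumes as few characters as it can — just enough that the remainder of the pattern still matches from where it stops; whatever follows it matches normally.
No capturing groups, so `findall` returns the 3 full match strings.

["'mop'", "'26b'", "'jnr'"]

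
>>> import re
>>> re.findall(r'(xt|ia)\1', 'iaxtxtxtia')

['xt']

`\1` has to match the exact text group 1 already captured.
One capturing group, so `findall` returns just the captured substring from the one match — 1 in all.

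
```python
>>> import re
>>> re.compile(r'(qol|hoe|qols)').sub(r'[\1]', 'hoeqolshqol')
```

`|` is ordered: at each position the engine commits to the first alternative that works.
Matches: at [0:3] → 'hoe'; at [3:6] → 'qol'; at [8:11] → 'qol'.
Each match is replaced using the text its own group 1 captured.

'[hoe][qol]sh[qol]'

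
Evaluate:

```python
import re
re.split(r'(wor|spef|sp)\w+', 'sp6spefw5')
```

['', 'sp', '']

Matches to split on: at [0:9] → 'sp6spefw5'.
`re.split` interleaves the captured-group text with the surrounding fragments.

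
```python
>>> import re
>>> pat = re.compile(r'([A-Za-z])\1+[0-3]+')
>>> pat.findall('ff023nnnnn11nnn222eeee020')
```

The backreference `\1` re-matches whatever the first group consumed, character for character.
Because there's exactly one group, `findall` drops the full match and keeps group 1 from each hit.

['f', 'n', 'n', 'e']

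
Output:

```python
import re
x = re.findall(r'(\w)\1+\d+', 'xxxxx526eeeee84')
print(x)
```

['x', 'e']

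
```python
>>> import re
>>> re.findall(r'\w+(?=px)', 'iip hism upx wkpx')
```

['u', 'wk']

The lookaround is zero-width — it requires the adjacent text to match without consuming it, so the asserted text isn't part of the match.
Scanning left to right: at [9:10] → 'u'; at [13:15] → 'wk'.
`findall` yields the raw match text (2 of them) because the pattern has no groups.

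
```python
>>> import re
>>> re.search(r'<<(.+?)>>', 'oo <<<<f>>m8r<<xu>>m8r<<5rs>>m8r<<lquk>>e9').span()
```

(3, 10)

`re.search` scans for the first position where the pattern succeeds.
The match spans [3:10] → '<<<<f>>'.
Captured: group 1 = '<<f'.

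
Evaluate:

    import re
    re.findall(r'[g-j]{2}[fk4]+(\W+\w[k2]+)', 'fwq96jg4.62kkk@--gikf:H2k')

With a single group, `findall` returns only what that group captured — 2 items.

['.62kkk', ':H2k']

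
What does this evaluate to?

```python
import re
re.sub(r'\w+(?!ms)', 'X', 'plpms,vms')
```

The negative lookahead/lookbehind blocks any match where the forbidden context is present.
Matches: at [0:5] → 'plpms'; at [6:9] → 'vms'.
`sub` substitutes 'X' at each match site.

'X,X'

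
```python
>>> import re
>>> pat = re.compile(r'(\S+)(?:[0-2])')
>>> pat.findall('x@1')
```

Pattern: one or more of a non-whitespace character (captured); then a character in [0-2] (non-capturing group).
With a single group, `findall` returns only what that group captured — 1 item.

['x@']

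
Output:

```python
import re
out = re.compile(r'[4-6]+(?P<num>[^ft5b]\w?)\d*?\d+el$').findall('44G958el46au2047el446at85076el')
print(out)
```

Because there's exactly one group, `findall` drops the full match and keeps group 1 from the one hit.

['at']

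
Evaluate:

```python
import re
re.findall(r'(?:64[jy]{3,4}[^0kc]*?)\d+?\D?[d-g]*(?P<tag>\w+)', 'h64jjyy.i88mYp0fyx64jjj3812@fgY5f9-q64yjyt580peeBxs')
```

['8mYp0fyx64jjj3812', '80peeBxs']

Pattern: the literal '64', then 3 to 4 of one of [jy], then zero or more of any character except [0kc] (lazy) (non-capturing group); then one or more of a digit (lazy), then optionally a non-digit, then zero or more of a character in [d-g]; then one or more of a word character (captured as 'tag').
`findall` collects group 1 from each match (2 total).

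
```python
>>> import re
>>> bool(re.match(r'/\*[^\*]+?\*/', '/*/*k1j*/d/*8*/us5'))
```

`match` is anchored at position 0; if the pattern doesn't fit there, it returns None.
Here position 0 doesn't satisfy it, so the call returns None, and `bool(None)` is False.

False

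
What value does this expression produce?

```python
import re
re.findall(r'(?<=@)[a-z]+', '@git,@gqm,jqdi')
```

['git', 'gqm']

The `(?=…)`/`(?<=…)` assertion just peeks at neighbouring text; it doesn't advance the match position.
With no groups in the pattern, `findall` gives back each whole match — 2 here.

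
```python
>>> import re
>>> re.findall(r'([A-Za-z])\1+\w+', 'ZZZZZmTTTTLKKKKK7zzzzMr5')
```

['Z']

`\1` is not a pattern — it's the concrete string captured by group 1, re-applied verbatim.
Matches: at [0:24] match 'ZZZZZmTTTTLKKKKK7zzzzMr5', group 1 = 'Z'.
Because there's exactly one group, `findall` drops the full match and keeps group 1 from the one hit.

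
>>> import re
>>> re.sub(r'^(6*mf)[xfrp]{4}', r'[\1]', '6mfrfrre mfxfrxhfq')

Pattern: anchored at the start of the string; then zero or more of the literal '6', then the literal 'mf' (captured); then exactly 4 of one of [xfrp].
Each match is replaced using the text its own group 1 captured.

'[6mf]e mfxfrxhfq'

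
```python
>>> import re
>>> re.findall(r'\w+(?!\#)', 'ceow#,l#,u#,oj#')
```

['ceo', 'o']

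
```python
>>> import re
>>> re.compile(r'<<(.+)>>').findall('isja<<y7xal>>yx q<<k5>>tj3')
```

`findall` collects group 1 from the one match (1 total).

['y7xal>>yx q<<k5']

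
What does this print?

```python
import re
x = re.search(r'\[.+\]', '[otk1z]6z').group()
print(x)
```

[otk1z]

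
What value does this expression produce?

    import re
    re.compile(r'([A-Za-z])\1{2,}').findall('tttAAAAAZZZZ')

['t', 'A', 'Z']

After group 1 captures some text, `\1` only succeeds where that same text appears again.
One capturing group, so `findall` returns just the captured substring from each match — 3 in all.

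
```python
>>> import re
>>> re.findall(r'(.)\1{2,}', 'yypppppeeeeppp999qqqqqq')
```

After group 1 captures some text, `\1` only succeeds where that same text appears again.
Walking the string: at [2:7] match 'ppppp', group 1 = 'p'; at [7:11] match 'eeee', group 1 = 'e'; at [11:14] match 'ppp', group 1 = 'p'; at [14:17] match '999', group 1 = '9'; at [17:23] match 'qqqqqq', group 1 = 'q'.
`findall` collects group 1 from each match (5 total).

['p', 'e', 'p', '9', 'q']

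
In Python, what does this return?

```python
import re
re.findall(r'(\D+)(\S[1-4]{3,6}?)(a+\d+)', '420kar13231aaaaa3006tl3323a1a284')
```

[('kar', '13231', 'aaaaa3006'), ('tl', '3323', 'a1')]

This matches one or more of a non-digit (captured); then a non-whitespace character, then 3 to 6 of a character in [1-4] (lazy) (captured); then one or more of the literal 'a', then one or more of a digit (captured).
Walking the string: at [3:20] match 'kar13231aaaaa3006', groups = ('kar', '13231', 'aaaaa3006'); at [20:28] match 'tl3323a1', groups = ('tl', '3323', 'a1').
`findall` packs the 3 group values into a tuple for every match.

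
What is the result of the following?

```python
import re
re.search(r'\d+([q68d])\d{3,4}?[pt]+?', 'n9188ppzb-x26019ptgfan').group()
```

Pattern: one or more of a digit; then one of [q68d] (captured); then 3 to 4 of a digit (lazy), then one or more of one of [pt] (lazy).
The `?` after the quantifier makes it lazy — it takes as little as possible before letting the rest of the pattern try.
`re.search` scans for the first position where the pattern succeeds.
The match spans [11:17] → '26019p'.
Captured: group 1 = '6'.

'26019p'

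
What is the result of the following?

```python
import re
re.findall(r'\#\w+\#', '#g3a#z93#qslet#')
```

['#g3a#', '#qslet#']

Scanning left to right: at [0:5] → '#g3a#'; at [8:15] → '#qslet#'.
With no groups in the pattern, `findall` gives back each whole match — 2 here.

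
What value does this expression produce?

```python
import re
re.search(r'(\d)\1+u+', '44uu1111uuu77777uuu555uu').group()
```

'44uu'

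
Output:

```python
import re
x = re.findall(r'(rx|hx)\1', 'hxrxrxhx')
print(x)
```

['rx']

After group 1 captures some text, `\1` only succeeds where that same text appears again.
Scanning left to right: at [2:6] match 'rxrx', group 1 = 'rx'.
With a single group, `findall` returns only what that group captured — 1 item.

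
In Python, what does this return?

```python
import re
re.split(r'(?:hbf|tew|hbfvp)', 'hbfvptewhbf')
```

['', 'vp', '', '']

Alternation tries branches left to right and keeps the first one that lets the overall match succeed at that position.
`split` removes every match and returns the 4 fragments in between.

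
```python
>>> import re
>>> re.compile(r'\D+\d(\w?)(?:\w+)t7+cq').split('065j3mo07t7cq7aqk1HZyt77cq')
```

The pattern matches one or more of a non-digit; then a digit; then optionally a word character (captured); then one or more of a word character (non-capturing group); then a literal 't', then one or more of the literal '7', then the literal 'cq'.
Matches to split on: at [3:26] → 'j3mo07t7cq7aqk1HZyt77cq'.
Because the pattern has a capturing group, `split` also inserts each captured text between the pieces.

['065', 'm', '']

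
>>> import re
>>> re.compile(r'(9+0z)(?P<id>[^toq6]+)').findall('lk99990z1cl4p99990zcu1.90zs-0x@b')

[('99990z', '1cl4p99990zcu1.90zs-0x@b')]

The pattern matches one or more of a literal '9', then the literal '0z' (captured); then one or more of any character except [toq6] (captured as 'id').
Scanning left to right: at [2:32] match '99990z1cl4p99990zcu1.90zs-0x@b', groups = ('99990z', '1cl4p99990zcu1.90zs-0x@b').
`findall` packs the 2 group values into a tuple for every match.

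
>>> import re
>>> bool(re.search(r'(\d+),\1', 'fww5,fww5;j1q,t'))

False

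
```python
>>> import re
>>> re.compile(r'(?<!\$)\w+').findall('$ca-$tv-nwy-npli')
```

Because the assertion is negative and zero-width, positions next to the forbidden text are skipped.
Walking the string: at [2:3] → 'a'; at [6:7] → 'v'; at [8:11] → 'nwy'; at [12:16] → 'npli'.
Since nothing is captured, `findall` lists the 4 matched substrings directly.

['a', 'v', 'nwy', 'npli']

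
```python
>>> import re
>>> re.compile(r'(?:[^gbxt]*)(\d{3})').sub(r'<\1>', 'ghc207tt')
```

'g<207>tt'

The pattern matches zero or more of any character except [gbxt] (non-capturing group); then exactly 3 of a digit (captured).
The replacement refers to a captured group, so each match is rewritten using its own captured text.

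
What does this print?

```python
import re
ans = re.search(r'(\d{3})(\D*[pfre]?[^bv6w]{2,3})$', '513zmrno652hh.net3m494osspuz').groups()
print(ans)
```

Pattern: exactly 3 of a digit (captured); then zero or more of a non-digit, then optionally one of [pfre], then 2 to 3 of any character except [bv6w] (captured); then anchored at the end.
Unlike `match`, `search` isn't anchored — it looks for the pattern anywhere in the string.
The match spans [19:28] → '494osspuz'.
Captured: group 1 = '494', group 2 = 'osspuz'.

('494', 'osspuz')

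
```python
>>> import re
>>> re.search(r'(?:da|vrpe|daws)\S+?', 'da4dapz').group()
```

'da4'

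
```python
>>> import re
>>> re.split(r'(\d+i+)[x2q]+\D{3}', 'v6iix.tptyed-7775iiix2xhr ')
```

['v', '6ii', 'tyed-', '7775iii', '']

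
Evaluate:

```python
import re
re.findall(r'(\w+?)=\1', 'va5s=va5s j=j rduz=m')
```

['va5s', 'j']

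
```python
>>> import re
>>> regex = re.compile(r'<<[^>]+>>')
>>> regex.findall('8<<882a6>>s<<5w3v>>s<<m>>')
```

['<<882a6>>', '<<5w3v>>', '<<m>>']

Scanning left to right: at [1:10] → '<<882a6>>'; at [11:19] → '<<5w3v>>'; at [20:25] → '<<m>>'.
No capturing groups, so `findall` returns the 3 full match strings.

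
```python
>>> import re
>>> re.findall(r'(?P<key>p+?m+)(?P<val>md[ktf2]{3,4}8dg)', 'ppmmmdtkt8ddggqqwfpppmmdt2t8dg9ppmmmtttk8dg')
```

[('pppm', 'mdt2t8dg')]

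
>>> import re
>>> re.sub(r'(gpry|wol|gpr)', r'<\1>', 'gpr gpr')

'<gpr> <gpr>'

Matches: at [0:3] → 'gpr'; at [4:7] → 'gpr'.
The replacement refers to a captured group, so each match is rewritten using its own captured text.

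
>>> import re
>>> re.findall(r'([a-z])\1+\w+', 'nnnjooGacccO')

A backreference is literal: `\1` must see the identical characters the first group matched.
Matches: at [0:12] match 'nnnjooGacccO', group 1 = 'n'.
One capturing group, so `findall` returns just the captured substring from the one match — 1 in all.

['n']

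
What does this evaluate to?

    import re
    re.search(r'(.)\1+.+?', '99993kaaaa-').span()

(0, 5)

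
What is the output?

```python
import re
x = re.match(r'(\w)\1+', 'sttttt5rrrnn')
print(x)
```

None

With `match`, the pattern is implicitly anchored at the beginning.
Here position 0 doesn't satisfy it, so the call returns None.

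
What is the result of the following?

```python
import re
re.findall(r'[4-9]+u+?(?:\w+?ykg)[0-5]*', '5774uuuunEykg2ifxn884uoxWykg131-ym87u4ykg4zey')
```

['5774uuuunEykg2', '884uoxWykg131', '87u4ykg4']

This matches one or more of a character in [4-9], then one or more of a literal 'u' (lazy); then one or more of a word character (lazy), then the literal 'ykg' (non-capturing group); then zero or more of a character in [0-5].
Lazy quantifiers expand one character at a time until the remainder of the pattern can match.
Scanning left to right: at [0:14] → '5774uuuunEykg2'; at [18:31] → '884uoxWykg131'; at [34:42] → '87u4ykg4'.
No capturing groups, so `findall` returns the 3 full match strings.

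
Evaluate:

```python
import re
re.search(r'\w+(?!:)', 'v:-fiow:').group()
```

Because the assertion is negative and zero-width, positions next to the forbidden text are skipped.
`re.search` scans for the first position where the pattern succeeds.
The match spans [3:6] → 'fio'.

'fio'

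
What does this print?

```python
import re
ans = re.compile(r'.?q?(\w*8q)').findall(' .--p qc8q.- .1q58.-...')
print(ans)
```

This matches optionally any character, then optionally a literal 'q'; then zero or more of a word character, then the literal '8q' (captured).
Matches: at [5:10] match ' qc8q', group 1 = 'c8q'.
One capturing group, so `findall` returns just the captured substring from the one match — 1 in all.

['c8q']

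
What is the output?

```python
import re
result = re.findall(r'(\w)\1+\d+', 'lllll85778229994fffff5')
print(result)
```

A backreference is literal: `\1` must see the identical characters the first group matched.
With a single group, `findall` returns only what that group captured — 2 items.

['l', 'f']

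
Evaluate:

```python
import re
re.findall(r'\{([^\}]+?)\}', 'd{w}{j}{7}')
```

Matches: at [1:4] match '{w}', group 1 = 'w'; at [4:7] match '{j}', group 1 = 'j'; at [7:10] match '{7}', group 1 = '7'.
`findall` collects group 1 from each match (3 total).

['w', 'j', '7']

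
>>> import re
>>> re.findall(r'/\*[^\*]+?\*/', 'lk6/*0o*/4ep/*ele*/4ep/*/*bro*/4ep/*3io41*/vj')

['/*0o*/', '/*ele*/', '/*bro*/', '/*3io41*/']

Since nothing is captured, `findall` lists the 4 matched substrings directly.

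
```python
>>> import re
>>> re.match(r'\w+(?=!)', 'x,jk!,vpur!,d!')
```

None

`re.match` only tries the pattern at the start of the string.
Here the pattern fails at index 0, so the call returns None.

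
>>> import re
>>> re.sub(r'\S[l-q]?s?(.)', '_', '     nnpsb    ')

`sub` substitutes '_' at each match site.

'     __    '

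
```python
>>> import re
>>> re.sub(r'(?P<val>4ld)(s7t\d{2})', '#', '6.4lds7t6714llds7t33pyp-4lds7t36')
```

'6.#14llds7t33pyp-#'

This matches the literal '4l', then the literal 'd' (captured as 'val'); then the literal 's7t', then exactly 2 of a digit (captured).
Matches: at [2:10] → '4lds7t67'; at [24:32] → '4lds7t36'.
`sub` substitutes '#' at each match site.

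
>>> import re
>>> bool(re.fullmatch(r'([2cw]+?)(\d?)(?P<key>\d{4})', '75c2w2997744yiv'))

This matches one or more of one of [2cw] (lazy) (captured); then optionally a digit (captured); then exactly 4 of a digit (captured as 'key').
`fullmatch` succeeds only if the pattern covers the string from start to end.
Here the pattern can't cover the whole string, so the call returns None, and `bool(None)` is False.

False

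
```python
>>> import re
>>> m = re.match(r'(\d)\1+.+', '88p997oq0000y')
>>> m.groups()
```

('8',)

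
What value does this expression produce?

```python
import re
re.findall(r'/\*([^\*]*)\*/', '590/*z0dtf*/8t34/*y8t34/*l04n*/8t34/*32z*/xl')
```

['z0dtf', 'l04n', '32z']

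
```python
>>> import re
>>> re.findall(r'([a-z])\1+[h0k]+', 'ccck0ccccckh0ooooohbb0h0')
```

After group 1 captures some text, `\1` only succeeds where that same text appears again.
Matches: at [0:5] match 'ccck0', group 1 = 'c'; at [5:13] match 'ccccckh0', group 1 = 'c'; at [13:19] match 'oooooh', group 1 = 'o'; at [19:24] match 'bb0h0', group 1 = 'b'.
With a single group, `findall` returns only what that group captured — 4 items.

['c', 'c', 'o', 'b']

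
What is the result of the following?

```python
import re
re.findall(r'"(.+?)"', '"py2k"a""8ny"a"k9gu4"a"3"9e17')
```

['py2k', '"8ny', 'k9gu4', '3']

A non-greedy quantifier consumes as few characters as it can — just enough that the remainder of the pattern still matches from where it stops; whatever follows it matches normally.
Matches: at [0:6] match '"py2k"', group 1 = 'py2k'; at [7:13] match '""8ny"', group 1 = '"8ny'; at [14:21] match '"k9gu4"', group 1 = 'k9gu4'; at [22:25] match '"3"', group 1 = '3'.
With a single group, `findall` returns only what that group captured — 4 items.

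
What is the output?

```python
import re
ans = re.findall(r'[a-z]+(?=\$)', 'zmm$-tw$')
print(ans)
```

['zmm', 'tw']

The lookaround is zero-width — it requires the adjacent text to match without consuming it, so the asserted text isn't part of the match.
No capturing groups, so `findall` returns the 2 full match strings.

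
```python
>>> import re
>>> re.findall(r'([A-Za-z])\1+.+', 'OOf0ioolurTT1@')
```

['O']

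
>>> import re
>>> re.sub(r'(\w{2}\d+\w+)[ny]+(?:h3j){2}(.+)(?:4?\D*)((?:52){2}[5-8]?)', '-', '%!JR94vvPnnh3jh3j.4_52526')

`sub` substitutes '-' at each match site.

'%!-'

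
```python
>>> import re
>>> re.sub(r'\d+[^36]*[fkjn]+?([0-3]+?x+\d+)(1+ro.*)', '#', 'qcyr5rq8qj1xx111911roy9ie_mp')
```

This matches one or more of a digit, then zero or more of any character except [36], then one or more of one of [fkjn] (lazy); then one or more of a character in [0-3] (lazy), then one or more of the literal 'x', then one or more of a digit (captured); then one or more of the literal '1', then the literal 'ro', then zero or more of any character (captured).
Matches: at [4:28] → '5rq8qj1xx111911roy9ie_mp'.
Each match is replaced by '#'.

'qcyr#'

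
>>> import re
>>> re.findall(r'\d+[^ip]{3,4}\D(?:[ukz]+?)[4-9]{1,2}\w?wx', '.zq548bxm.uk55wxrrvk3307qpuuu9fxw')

['548bxm.uk55wx']

Pattern: one or more of a digit, then 3 to 4 of any character except [ip], then a non-digit; then one or more of one of [ukz] (lazy) (non-capturing group); then 1 to 2 of a character in [4-9], then optionally a word character, then the literal 'wx'.
With no groups in the pattern, `findall` gives back each whole match — 1 here.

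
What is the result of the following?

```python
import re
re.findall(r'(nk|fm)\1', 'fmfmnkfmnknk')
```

A backreference is literal: `\1` must see the identical characters the first group matched.
Scanning left to right: at [0:4] match 'fmfm', group 1 = 'fm'; at [8:12] match 'nknk', group 1 = 'nk'.
Because there's exactly one group, `findall` drops the full match and keeps group 1 from each hit.

['fm', 'nk']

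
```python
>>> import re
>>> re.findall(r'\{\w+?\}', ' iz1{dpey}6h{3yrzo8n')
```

['{dpey}']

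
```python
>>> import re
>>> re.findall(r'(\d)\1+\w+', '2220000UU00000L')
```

['2']

A backreference is literal: `\1` must see the identical characters the first group matched.
Matches: at [0:15] match '2220000UU00000L', group 1 = '2'.
`findall` collects group 1 from the one match (1 total).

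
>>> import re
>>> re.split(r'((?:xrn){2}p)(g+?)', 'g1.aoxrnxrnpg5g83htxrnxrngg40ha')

The group in the pattern means `split` returns the separators' captures alongside the pieces.

['g1.ao', 'xrnxrnp', 'g', '5g83htxrnxrngg40ha']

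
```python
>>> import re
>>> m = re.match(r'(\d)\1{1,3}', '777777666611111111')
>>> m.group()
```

'7777'

`match` is anchored at position 0; if the pattern doesn't fit there, it returns None.
The match spans [0:4] → '7777'.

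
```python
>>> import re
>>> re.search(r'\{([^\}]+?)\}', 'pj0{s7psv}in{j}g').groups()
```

('s7psv',)

The match spans [3:10] → '{s7psv}'.
Captured: group 1 = 's7psv'.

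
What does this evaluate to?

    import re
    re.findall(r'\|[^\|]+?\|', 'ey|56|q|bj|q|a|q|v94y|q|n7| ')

['|56|', '|bj|', '|a|', '|v94y|', '|n7|']

No capturing groups, so `findall` returns the 5 full match strings.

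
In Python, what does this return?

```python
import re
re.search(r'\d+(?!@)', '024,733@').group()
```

Because the assertion is negative and zero-width, positions next to the forbidden text are skipped.
The match spans [0:3] → '024'.

'024'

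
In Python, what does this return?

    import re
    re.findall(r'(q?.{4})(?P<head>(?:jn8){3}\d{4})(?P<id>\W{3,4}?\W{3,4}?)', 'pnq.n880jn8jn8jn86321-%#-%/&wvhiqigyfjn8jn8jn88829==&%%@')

[('n880', 'jn8jn8jn86321', '-%#-%/'), ('qigyf', 'jn8jn8jn88829', '==&%%@')]

The pattern matches optionally the literal 'q', then exactly 4 of any character (captured); then the literal 'jn8' repeated 3 times, then exactly 4 of a digit (captured as 'head'); then 3 to 4 of a non-word character (lazy), then 3 to 4 of a non-word character (lazy) (captured as 'id').
Matches: at [4:27] match 'n880jn8jn8jn86321-%#-%/', groups = ('n880', 'jn8jn8jn86321', '-%#-%/'); at [32:56] match 'qigyfjn8jn8jn88829==&%%@', groups = ('qigyf', 'jn8jn8jn88829', '==&%%@').
With 3 capturing groups, `findall` returns a 3-tuple per match.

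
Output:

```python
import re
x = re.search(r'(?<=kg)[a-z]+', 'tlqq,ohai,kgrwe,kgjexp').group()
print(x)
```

rwe

Lookahead/lookbehind check context without consuming it, so the matched span excludes the asserted characters.
Unlike `match`, `search` isn't anchored — it looks for the pattern anywhere in the string.
The match spans [12:15] → 'rwe'.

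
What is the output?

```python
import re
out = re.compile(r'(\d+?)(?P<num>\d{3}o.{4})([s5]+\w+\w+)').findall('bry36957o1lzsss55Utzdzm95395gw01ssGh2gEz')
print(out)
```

[('36', '957o1lzs', 'ss55Utzdzm95395gw01ssGh2gEz')]

With 3 capturing groups, `findall` returns a 3-tuple per match.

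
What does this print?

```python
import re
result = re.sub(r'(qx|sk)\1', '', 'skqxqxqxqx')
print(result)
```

sk

`\1` has to match the exact text group 1 already captured.
`sub` substitutes '' at each match site.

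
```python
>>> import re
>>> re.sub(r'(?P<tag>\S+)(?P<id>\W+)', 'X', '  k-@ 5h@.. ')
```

'  XX'

Pattern: one or more of a non-whitespace character (captured as 'tag'); then one or more of a non-word character (captured as 'id').
`sub` substitutes 'X' at each match site.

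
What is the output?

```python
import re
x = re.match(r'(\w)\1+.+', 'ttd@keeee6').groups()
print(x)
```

('t',)

The match spans [0:10] → 'ttd@keeee6'.
Captured: group 1 = 't'.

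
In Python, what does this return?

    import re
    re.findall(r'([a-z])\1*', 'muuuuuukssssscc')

['m', 'u', 'k', 's', 'c']

`\1` has to match the exact text group 1 already captured.
Matches: at [0:1] match 'm', group 1 = 'm'; at [1:7] match 'uuuuuu', group 1 = 'u'; at [7:8] match 'k', group 1 = 'k'; at [8:13] match 'sssss', group 1 = 's'; at [13:15] match 'cc', group 1 = 'c'.
With a single group, `findall` returns only what that group captured — 5 items.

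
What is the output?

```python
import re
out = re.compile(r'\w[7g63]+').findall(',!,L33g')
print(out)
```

This matches a word character; then one or more of one of [7g63].
Scanning left to right: at [3:7] → 'L33g'.
No capturing groups, so `findall` returns the 1 full match string.

['L33g']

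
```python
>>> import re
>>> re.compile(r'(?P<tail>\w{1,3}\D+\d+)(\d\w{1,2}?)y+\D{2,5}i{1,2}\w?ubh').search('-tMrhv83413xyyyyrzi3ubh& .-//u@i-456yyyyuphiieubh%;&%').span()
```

The pattern matches 1 to 3 of a word character, then one or more of a non-digit, then one or more of a digit (captured as 'tail'); then a digit, then 1 to 2 of a word character (lazy) (captured); then one or more of a literal 'y', then 2 to 5 of a non-digit; then 1 to 2 of the literal 'i', then optionally a word character, then the literal 'ubh'.
The match spans [1:23] → 'tMrhv83413xyyyyrzi3ubh'.

(1, 23)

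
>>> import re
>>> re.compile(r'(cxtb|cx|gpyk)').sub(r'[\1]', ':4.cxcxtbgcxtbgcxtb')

':4.[cx][cxtb]g[cxtb]g[cxtb]'

`|` is ordered: at each position the engine commits to the first alternative that works.
Each match is replaced using the text its own group 1 captured.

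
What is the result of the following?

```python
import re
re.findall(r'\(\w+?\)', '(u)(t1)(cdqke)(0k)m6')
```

Scanning left to right: at [0:3] → '(u)'; at [3:7] → '(t1)'; at [7:14] → '(cdqke)'; at [14:18] → '(0k)'.
With no groups in the pattern, `findall` gives back each whole match — 4 here.

['(u)', '(t1)', '(cdqke)', '(0k)']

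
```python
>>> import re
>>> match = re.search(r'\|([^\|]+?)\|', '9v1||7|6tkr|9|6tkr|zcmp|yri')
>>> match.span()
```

The match spans [4:7] → '|7|'.

(4, 7)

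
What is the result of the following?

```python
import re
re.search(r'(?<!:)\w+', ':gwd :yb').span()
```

Because the assertion is negative and zero-width, positions next to the forbidden text are skipped.
The match spans [2:4] → 'wd'.

(2, 4)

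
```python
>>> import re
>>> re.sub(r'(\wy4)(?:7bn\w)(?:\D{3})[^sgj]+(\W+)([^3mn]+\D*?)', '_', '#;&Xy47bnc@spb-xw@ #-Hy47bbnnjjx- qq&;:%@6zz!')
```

'#;&_nnjjx- qq&;:%@6zz!'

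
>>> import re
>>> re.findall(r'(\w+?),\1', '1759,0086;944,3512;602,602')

['602']

`\1` has to match the exact text group 1 already captured.
Scanning left to right: at [19:26] match '602,602', group 1 = '602'.
`findall` collects group 1 from the one match (1 total).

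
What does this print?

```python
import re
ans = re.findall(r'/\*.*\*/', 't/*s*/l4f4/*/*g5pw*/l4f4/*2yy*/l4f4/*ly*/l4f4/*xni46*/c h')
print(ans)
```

['/*s*/l4f4/*/*g5pw*/l4f4/*2yy*/l4f4/*ly*/l4f4/*xni46*/']

With no groups in the pattern, `findall` gives back each whole match — 1 here.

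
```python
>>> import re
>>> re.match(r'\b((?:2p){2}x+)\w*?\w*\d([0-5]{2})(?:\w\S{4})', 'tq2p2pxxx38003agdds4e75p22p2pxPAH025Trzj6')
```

This matches a word boundary (`\b`, zero-width); then the literal '2p' repeated 2 times, then one or more of a literal 'x' (captured); then zero or more of a word character (lazy), then zero or more of a word character, then a digit; then exactly 2 of a character in [0-5] (captured); then a word character, then exactly 4 of a non-whitespace character (non-capturing group).
With `match`, the pattern is implicitly anchored at the beginning.
Here the pattern fails at index 0, so the call returns None.

None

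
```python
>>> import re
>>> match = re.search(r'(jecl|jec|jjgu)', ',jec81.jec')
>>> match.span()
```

(1, 4)

`search` walks the string left to right and returns the first match it finds.
The match spans [1:4] → 'jec'.
Captured: group 1 = 'jec'.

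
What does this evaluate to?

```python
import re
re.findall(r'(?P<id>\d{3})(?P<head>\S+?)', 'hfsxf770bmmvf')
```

[('770', 'b')]

The pattern matches exactly 3 of a digit (captured as 'id'); then one or more of a non-whitespace character (lazy) (captured as 'head').
Walking the string: at [5:9] match '770b', groups = ('770', 'b').
2 groups means the one result is a tuple of 2 captured strings — 1 here.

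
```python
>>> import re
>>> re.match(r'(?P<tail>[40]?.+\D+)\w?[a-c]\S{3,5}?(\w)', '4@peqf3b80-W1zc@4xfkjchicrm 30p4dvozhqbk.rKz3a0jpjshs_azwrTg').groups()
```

This matches optionally one of [40], then one or more of any character, then one or more of a non-digit (captured as 'tail'); then optionally a word character, then a character in [a-c], then 3 to 5 of a non-whitespace character (lazy); then a word character (captured).
A `+?`/`*?`/`{m,n}?` starts at its minimum and grows only as far as needed for what follows to match.
With `match`, the pattern is implicitly anchored at the beginning.
The match spans [0:59] → '4@peqf3b80-W1zc@4xfkjchicrm 30p4dvozhqbk.rKz3a0jpjshs_azwrT'.
Captured: group 1 = '4@peqf3b80-W1zc@4xfkjchicrm 30p4dvozhqbk.rKz3a0jpjshs_', group 2 = 'T'.

('4@peqf3b80-W1zc@4xfkjchicrm 30p4dvozhqbk.rKz3a0jpjshs_', 'T')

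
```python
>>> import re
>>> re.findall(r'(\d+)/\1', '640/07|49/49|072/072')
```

['0', '49', '072']

The backreference `\1` re-matches whatever the first group consumed, character for character.
Because there's exactly one group, `findall` drops the full match and keeps group 1 from each hit.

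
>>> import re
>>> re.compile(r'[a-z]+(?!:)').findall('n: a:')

With no groups in the pattern, `findall` gives back each whole match — 0 here.
Nothing in the string satisfies the pattern, so the list is empty.

[]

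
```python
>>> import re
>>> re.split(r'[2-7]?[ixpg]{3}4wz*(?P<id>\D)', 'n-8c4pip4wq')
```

The pattern matches optionally a character in [2-7]; then exactly 3 of one of [ixpg], then the literal '4w', then zero or more of the literal 'z'; then a non-digit (captured as 'id').
Matches to split on: at [4:11] → '4pip4wq'.
`re.split` interleaves the captured-group text with the surrounding fragments.

['n-8c', 'q', '']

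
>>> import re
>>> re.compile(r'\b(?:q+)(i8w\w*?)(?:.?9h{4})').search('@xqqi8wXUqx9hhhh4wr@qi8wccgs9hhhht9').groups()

('i8wccg',)

The match spans [20:33] → 'qi8wccgs9hhhh'.
Captured: group 1 = 'i8wccg'.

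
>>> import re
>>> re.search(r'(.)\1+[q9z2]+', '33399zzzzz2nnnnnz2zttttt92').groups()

('3',)

`\1` is not a pattern — it's the concrete string captured by group 1, re-applied verbatim.
`search` walks the string left to right and returns the first match it finds.
The match spans [0:11] → '33399zzzzz2'.
Captured: group 1 = '3'.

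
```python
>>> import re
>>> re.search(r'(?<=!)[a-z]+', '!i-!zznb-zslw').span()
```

(1, 2)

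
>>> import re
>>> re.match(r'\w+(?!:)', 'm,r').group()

`(?!…)`/`(?<!…)` only lets a position through if the neighbouring text does NOT match; no characters are consumed.
`re.match` won't scan ahead — the pattern has to work from the very first character.
The match spans [0:1] → 'm'.

'm'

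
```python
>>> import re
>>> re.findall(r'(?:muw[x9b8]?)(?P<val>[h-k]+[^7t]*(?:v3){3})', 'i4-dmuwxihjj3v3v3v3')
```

['ihjj3v3v3v3']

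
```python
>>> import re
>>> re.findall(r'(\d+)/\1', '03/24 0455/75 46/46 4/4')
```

['46', '4']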